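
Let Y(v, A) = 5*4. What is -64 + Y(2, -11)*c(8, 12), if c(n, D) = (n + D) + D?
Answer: 576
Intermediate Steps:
Y(v, A) = 20
c(n, D) = n + 2*D (c(n, D) = (D + n) + D = n + 2*D)
-64 + Y(2, -11)*c(8, 12) = -64 + 20*(8 + 2*12) = -64 + 20*(8 + 24) = -64 + 20*32 = -64 + 640 = 576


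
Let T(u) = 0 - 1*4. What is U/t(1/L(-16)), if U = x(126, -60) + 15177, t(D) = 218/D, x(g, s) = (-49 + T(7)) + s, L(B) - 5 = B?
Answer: -7532/1199 ≈ -6.2819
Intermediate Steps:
T(u) = -4 (T(u) = 0 - 4 = -4)
L(B) = 5 + B
x(g, s) = -53 + s (x(g, s) = (-49 - 4) + s = -53 + s)
U = 15064 (U = (-53 - 60) + 15177 = -113 + 15177 = 15064)
U/t(1/L(-16)) = 15064/((218/(1/(5 - 16)))) = 15064/((218/(1/(-11)))) = 15064/((218/(-1/11))) = 15064/((218*(-11))) = 15064/(-2398) = 15064*(-1/2398) = -7532/1199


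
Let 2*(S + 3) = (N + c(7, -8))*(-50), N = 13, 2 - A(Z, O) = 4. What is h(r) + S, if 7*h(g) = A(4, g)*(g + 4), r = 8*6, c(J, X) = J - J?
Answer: -2400/7 ≈ -342.86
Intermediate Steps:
c(J, X) = 0
r = 48
A(Z, O) = -2 (A(Z, O) = 2 - 1*4 = 2 - 4 = -2)
S = -328 (S = -3 + ((13 + 0)*(-50))/2 = -3 + (13*(-50))/2 = -3 + (½)*(-650) = -3 - 325 = -328)
h(g) = -8/7 - 2*g/7 (h(g) = (-2*(g + 4))/7 = (-2*(4 + g))/7 = (-8 - 2*g)/7 = -8/7 - 2*g/7)
h(r) + S = (-8/7 - 2/7*48) - 328 = (-8/7 - 96/7) - 328 = -104/7 - 328 = -2400/7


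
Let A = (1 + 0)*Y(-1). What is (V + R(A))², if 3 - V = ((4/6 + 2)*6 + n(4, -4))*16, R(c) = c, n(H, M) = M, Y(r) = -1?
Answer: 36100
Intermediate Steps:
A = -1 (A = (1 + 0)*(-1) = 1*(-1) = -1)
V = -189 (V = 3 - ((4/6 + 2)*6 - 4)*16 = 3 - ((4*(⅙) + 2)*6 - 4)*16 = 3 - ((⅔ + 2)*6 - 4)*16 = 3 - ((8/3)*6 - 4)*16 = 3 - (16 - 4)*16 = 3 - 12*16 = 3 - 1*192 = 3 - 192 = -189)
(V + R(A))² = (-189 - 1)² = (-190)² = 36100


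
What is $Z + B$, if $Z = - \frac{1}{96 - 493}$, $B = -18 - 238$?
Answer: $- \frac{101631}{397} \approx -256.0$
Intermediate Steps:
$B = -256$
$Z = \frac{1}{397}$ ($Z = - \frac{1}{-397} = \left(-1\right) \left(- \frac{1}{397}\right) = \frac{1}{397} \approx 0.0025189$)
$Z + B = \frac{1}{397} - 256 = - \frac{101631}{397}$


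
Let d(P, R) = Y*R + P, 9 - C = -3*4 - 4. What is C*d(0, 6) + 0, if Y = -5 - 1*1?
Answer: -900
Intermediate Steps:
Y = -6 (Y = -5 - 1 = -6)
C = 25 (C = 9 - (-3*4 - 4) = 9 - (-12 - 4) = 9 - 1*(-16) = 9 + 16 = 25)
d(P, R) = P - 6*R (d(P, R) = -6*R + P = P - 6*R)
C*d(0, 6) + 0 = 25*(0 - 6*6) + 0 = 25*(0 - 36) + 0 = 25*(-36) + 0 = -900 + 0 = -900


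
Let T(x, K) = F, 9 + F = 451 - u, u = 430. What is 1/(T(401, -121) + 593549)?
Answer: 1/593561 ≈ 1.6847e-6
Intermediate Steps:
F = 12 (F = -9 + (451 - 1*430) = -9 + (451 - 430) = -9 + 21 = 12)
T(x, K) = 12
1/(T(401, -121) + 593549) = 1/(12 + 593549) = 1/593561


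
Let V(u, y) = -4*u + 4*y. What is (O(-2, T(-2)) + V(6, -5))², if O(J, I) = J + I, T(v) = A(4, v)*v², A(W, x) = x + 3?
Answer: 1764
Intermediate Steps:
A(W, x) = 3 + x
T(v) = v²*(3 + v) (T(v) = (3 + v)*v² = v²*(3 + v))
O(J, I) = I + J
(O(-2, T(-2)) + V(6, -5))² = (((-2)²*(3 - 2) - 2) + (-4*6 + 4*(-5)))² = ((4*1 - 2) + (-24 - 20))² = ((4 - 2) - 44)² = (2 - 44)² = (-42)² = 1764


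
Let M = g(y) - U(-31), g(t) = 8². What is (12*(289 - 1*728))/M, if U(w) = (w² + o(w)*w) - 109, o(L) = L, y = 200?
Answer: 1756/583 ≈ 3.0120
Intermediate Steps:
g(t) = 64
U(w) = -109 + 2*w² (U(w) = (w² + w*w) - 109 = (w² + w²) - 109 = 2*w² - 109 = -109 + 2*w²)
M = -1749 (M = 64 - (-109 + 2*(-31)²) = 64 - (-109 + 2*961) = 64 - (-109 + 1922) = 64 - 1*1813 = 64 - 1813 = -1749)
(12*(289 - 1*728))/M = (12*(289 - 1*728))/(-1749) = (12*(289 - 728))*(-1/1749) = (12*(-439))*(-1/1749) = -5268*(-1/1749) = 1756/583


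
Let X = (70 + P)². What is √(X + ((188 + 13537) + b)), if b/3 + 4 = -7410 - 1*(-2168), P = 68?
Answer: √17031 ≈ 130.50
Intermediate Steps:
b = -15738 (b = -12 + 3*(-7410 - 1*(-2168)) = -12 + 3*(-7410 + 2168) = -12 + 3*(-5242) = -12 - 15726 = -15738)
X = 19044 (X = (70 + 68)² = 138² = 19044)
√(X + ((188 + 13537) + b)) = √(19044 + ((188 + 13537) - 15738)) = √(19044 + (13725 - 15738)) = √(19044 - 2013) = √17031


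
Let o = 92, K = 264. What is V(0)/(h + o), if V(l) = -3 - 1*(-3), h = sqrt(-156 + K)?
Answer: 0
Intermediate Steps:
h = 6*sqrt(3) (h = sqrt(-156 + 264) = sqrt(108) = 6*sqrt(3) ≈ 10.392)
V(l) = 0 (V(l) = -3 + 3 = 0)
V(0)/(h + o) = 0/(6*sqrt(3) + 92) = 0/(92 + 6*sqrt(3)) = 0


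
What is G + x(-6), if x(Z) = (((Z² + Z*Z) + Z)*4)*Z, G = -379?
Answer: -1963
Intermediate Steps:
x(Z) = Z*(4*Z + 8*Z²) (x(Z) = (((Z² + Z²) + Z)*4)*Z = ((2*Z² + Z)*4)*Z = ((Z + 2*Z²)*4)*Z = (4*Z + 8*Z²)*Z = Z*(4*Z + 8*Z²))
G + x(-6) = -379 + (-6)²*(4 + 8*(-6)) = -379 + 36*(4 - 48) = -379 + 36*(-44) = -379 - 1584 = -1963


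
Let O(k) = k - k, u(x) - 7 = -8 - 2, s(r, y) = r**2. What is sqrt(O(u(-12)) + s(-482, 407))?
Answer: 482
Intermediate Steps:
u(x) = -3 (u(x) = 7 + (-8 - 2) = 7 - 10 = -3)
O(k) = 0
sqrt(O(u(-12)) + s(-482, 407)) = sqrt(0 + (-482)**2) = sqrt(0 + 232324) = sqrt(232324) = 482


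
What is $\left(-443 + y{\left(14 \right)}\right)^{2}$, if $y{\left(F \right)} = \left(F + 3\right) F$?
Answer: $42025$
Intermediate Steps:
$y{\left(F \right)} = F \left(3 + F\right)$ ($y{\left(F \right)} = \left(3 + F\right) F = F \left(3 + F\right)$)
$\left(-443 + y{\left(14 \right)}\right)^{2} = \left(-443 + 14 \left(3 + 14\right)\right)^{2} = \left(-443 + 14 \cdot 17\right)^{2} = \left(-443 + 238\right)^{2} = \left(-205\right)^{2} = 42025$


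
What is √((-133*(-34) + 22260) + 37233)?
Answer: √64015 ≈ 253.01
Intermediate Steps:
√((-133*(-34) + 22260) + 37233) = √((4522 + 22260) + 37233) = √(26782 + 37233) = √64015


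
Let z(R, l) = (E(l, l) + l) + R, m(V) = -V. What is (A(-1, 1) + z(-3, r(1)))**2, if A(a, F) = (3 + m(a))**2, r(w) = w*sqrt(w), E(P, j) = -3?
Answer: 121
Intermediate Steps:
r(w) = w**(3/2)
z(R, l) = -3 + R + l (z(R, l) = (-3 + l) + R = -3 + R + l)
A(a, F) = (3 - a)**2
(A(-1, 1) + z(-3, r(1)))**2 = ((-3 - 1)**2 + (-3 - 3 + 1**(3/2)))**2 = ((-4)**2 + (-3 - 3 + 1))**2 = (16 - 5)**2 = 11**2 = 121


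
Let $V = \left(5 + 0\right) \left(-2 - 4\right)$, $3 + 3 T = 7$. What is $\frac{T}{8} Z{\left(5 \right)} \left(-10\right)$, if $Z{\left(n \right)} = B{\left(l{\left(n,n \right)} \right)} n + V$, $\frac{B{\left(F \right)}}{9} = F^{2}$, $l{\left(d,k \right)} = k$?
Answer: $-1825$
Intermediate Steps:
$T = \frac{4}{3}$ ($T = -1 + \frac{1}{3} \cdot 7 = -1 + \frac{7}{3} = \frac{4}{3} \approx 1.3333$)
$V = -30$ ($V = 5 \left(-6\right) = -30$)
$B{\left(F \right)} = 9 F^{2}$
$Z{\left(n \right)} = -30 + 9 n^{3}$ ($Z{\left(n \right)} = 9 n^{2} n - 30 = 9 n^{3} - 30 = -30 + 9 n^{3}$)
$\frac{T}{8} Z{\left(5 \right)} \left(-10\right) = \frac{4}{3 \cdot 8} \left(-30 + 9 \cdot 5^{3}\right) \left(-10\right) = \frac{4}{3} \cdot \frac{1}{8} \left(-30 + 9 \cdot 125\right) \left(-10\right) = \frac{-30 + 1125}{6} \left(-10\right) = \frac{1}{6} \cdot 1095 \left(-10\right) = \frac{365}{2} \left(-10\right) = -1825$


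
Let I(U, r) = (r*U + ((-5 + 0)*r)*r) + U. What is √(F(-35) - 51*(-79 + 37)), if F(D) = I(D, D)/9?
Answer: √14343/3 ≈ 39.921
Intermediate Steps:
I(U, r) = U - 5*r² + U*r (I(U, r) = (U*r + (-5*r)*r) + U = (U*r - 5*r²) + U = (-5*r² + U*r) + U = U - 5*r² + U*r)
F(D) = -4*D²/9 + D/9 (F(D) = (D - 5*D² + D*D)/9 = (D - 5*D² + D²)*(⅑) = (D - 4*D²)*(⅑) = -4*D²/9 + D/9)
√(F(-35) - 51*(-79 + 37)) = √((⅑)*(-35)*(1 - 4*(-35)) - 51*(-79 + 37)) = √((⅑)*(-35)*(1 + 140) - 51*(-42)) = √((⅑)*(-35)*141 + 2142) = √(-1645/3 + 2142) = √(4781/3) = √14343/3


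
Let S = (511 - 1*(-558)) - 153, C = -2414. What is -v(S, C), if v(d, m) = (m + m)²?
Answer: -23309584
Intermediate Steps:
S = 916 (S = (511 + 558) - 153 = 1069 - 153 = 916)
v(d, m) = 4*m² (v(d, m) = (2*m)² = 4*m²)
-v(S, C) = -4*(-2414)² = -4*5827396 = -1*23309584 = -23309584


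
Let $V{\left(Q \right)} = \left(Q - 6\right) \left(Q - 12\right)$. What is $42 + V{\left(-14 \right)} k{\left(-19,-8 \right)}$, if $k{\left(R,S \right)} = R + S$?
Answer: $-13998$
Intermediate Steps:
$V{\left(Q \right)} = \left(-12 + Q\right) \left(-6 + Q\right)$ ($V{\left(Q \right)} = \left(-6 + Q\right) \left(-12 + Q\right) = \left(-12 + Q\right) \left(-6 + Q\right)$)
$42 + V{\left(-14 \right)} k{\left(-19,-8 \right)} = 42 + \left(72 + \left(-14\right)^{2} - -252\right) \left(-19 - 8\right) = 42 + \left(72 + 196 + 252\right) \left(-27\right) = 42 + 520 \left(-27\right) = 42 - 14040 = -13998$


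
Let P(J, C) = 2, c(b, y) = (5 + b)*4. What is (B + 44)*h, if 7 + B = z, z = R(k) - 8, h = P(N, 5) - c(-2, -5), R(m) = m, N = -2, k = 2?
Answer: -310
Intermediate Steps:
c(b, y) = 20 + 4*b
h = -10 (h = 2 - (20 + 4*(-2)) = 2 - (20 - 8) = 2 - 1*12 = 2 - 12 = -10)
z = -6 (z = 2 - 8 = -6)
B = -13 (B = -7 - 6 = -13)
(B + 44)*h = (-13 + 44)*(-10) = 31*(-10) = -310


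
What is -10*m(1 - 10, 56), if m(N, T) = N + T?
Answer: -470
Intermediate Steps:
-10*m(1 - 10, 56) = -10*((1 - 10) + 56) = -10*(-9 + 56) = -10*47 = -470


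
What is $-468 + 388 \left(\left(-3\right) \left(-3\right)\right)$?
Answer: $3024$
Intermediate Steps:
$-468 + 388 \left(\left(-3\right) \left(-3\right)\right) = -468 + 388 \cdot 9 = -468 + 3492 = 3024$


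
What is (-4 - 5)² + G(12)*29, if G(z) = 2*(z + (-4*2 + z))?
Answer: 1009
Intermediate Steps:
G(z) = -16 + 4*z (G(z) = 2*(z + (-8 + z)) = 2*(-8 + 2*z) = -16 + 4*z)
(-4 - 5)² + G(12)*29 = (-4 - 5)² + (-16 + 4*12)*29 = (-9)² + (-16 + 48)*29 = 81 + 32*29 = 81 + 928 = 1009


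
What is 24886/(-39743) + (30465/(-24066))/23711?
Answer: -1577986913659/2519833934002 ≈ -0.62623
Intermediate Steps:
24886/(-39743) + (30465/(-24066))/23711 = 24886*(-1/39743) + (30465*(-1/24066))*(1/23711) = -24886/39743 - 3385/2674*1/23711 = -24886/39743 - 3385/63403214 = -1577986913659/2519833934002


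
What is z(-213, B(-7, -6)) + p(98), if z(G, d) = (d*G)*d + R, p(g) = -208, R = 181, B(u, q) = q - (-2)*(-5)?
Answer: -54555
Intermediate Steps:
B(u, q) = -10 + q (B(u, q) = q - 1*10 = q - 10 = -10 + q)
z(G, d) = 181 + G*d² (z(G, d) = (d*G)*d + 181 = (G*d)*d + 181 = G*d² + 181 = 181 + G*d²)
z(-213, B(-7, -6)) + p(98) = (181 - 213*(-10 - 6)²) - 208 = (181 - 213*(-16)²) - 208 = (181 - 213*256) - 208 = (181 - 54528) - 208 = -54347 - 208 = -54555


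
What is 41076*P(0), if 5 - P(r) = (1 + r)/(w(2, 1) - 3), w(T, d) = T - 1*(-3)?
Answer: 184842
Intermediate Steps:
w(T, d) = 3 + T (w(T, d) = T + 3 = 3 + T)
P(r) = 9/2 - r/2 (P(r) = 5 - (1 + r)/((3 + 2) - 3) = 5 - (1 + r)/(5 - 3) = 5 - (1 + r)/2 = 5 - (½ + r/2) = 5 + (-½ - r/2) = 9/2 - r/2)
41076*P(0) = 41076*(9/2 - ½*0) = 41076*(9/2 + 0) = 41076*(9/2) = 184842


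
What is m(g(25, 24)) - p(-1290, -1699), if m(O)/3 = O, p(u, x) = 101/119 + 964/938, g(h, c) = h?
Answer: 583014/7973 ≈ 73.124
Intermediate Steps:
p(u, x) = 14961/7973 (p(u, x) = 101*(1/119) + 964*(1/938) = 101/119 + 482/469 = 14961/7973)
m(O) = 3*O
m(g(25, 24)) - p(-1290, -1699) = 3*25 - 1*14961/7973 = 75 - 14961/7973 = 583014/7973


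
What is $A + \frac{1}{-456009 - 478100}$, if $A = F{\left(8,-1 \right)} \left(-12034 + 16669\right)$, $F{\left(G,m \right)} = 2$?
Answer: $\frac{8659190429}{934109} \approx 9270.0$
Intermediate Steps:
$A = 9270$ ($A = 2 \left(-12034 + 16669\right) = 2 \cdot 4635 = 9270$)
$A + \frac{1}{-456009 - 478100} = 9270 + \frac{1}{-456009 - 478100} = 9270 + \frac{1}{-934109} = 9270 - \frac{1}{934109} = \frac{8659190429}{934109}$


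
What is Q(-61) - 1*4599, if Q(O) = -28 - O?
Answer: -4566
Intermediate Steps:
Q(-61) - 1*4599 = (-28 - 1*(-61)) - 1*4599 = (-28 + 61) - 4599 = 33 - 4599 = -4566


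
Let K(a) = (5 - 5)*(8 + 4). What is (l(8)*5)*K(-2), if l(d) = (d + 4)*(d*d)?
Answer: 0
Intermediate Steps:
l(d) = d²*(4 + d) (l(d) = (4 + d)*d² = d²*(4 + d))
K(a) = 0 (K(a) = 0*12 = 0)
(l(8)*5)*K(-2) = ((8²*(4 + 8))*5)*0 = ((64*12)*5)*0 = (768*5)*0 = 3840*0 = 0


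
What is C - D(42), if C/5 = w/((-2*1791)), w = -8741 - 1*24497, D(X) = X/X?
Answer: 81304/1791 ≈ 45.396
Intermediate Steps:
D(X) = 1
w = -33238 (w = -8741 - 24497 = -33238)
C = 83095/1791 (C = 5*(-33238/((-2*1791))) = 5*(-33238/(-3582)) = 5*(-33238*(-1/3582)) = 5*(16619/1791) = 83095/1791 ≈ 46.396)
C - D(42) = 83095/1791 - 1*1 = 83095/1791 - 1 = 81304/1791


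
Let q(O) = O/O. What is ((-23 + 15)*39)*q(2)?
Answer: -312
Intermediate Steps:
q(O) = 1
((-23 + 15)*39)*q(2) = ((-23 + 15)*39)*1 = -8*39*1 = -312*1 = -312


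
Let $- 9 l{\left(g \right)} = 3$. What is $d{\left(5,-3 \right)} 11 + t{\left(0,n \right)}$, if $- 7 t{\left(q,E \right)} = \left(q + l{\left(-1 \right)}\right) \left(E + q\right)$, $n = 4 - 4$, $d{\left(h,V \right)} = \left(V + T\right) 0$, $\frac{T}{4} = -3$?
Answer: $0$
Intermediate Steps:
$T = -12$ ($T = 4 \left(-3\right) = -12$)
$d{\left(h,V \right)} = 0$ ($d{\left(h,V \right)} = \left(V - 12\right) 0 = \left(-12 + V\right) 0 = 0$)
$l{\left(g \right)} = - \frac{1}{3}$ ($l{\left(g \right)} = \left(- \frac{1}{9}\right) 3 = - \frac{1}{3}$)
$n = 0$
$t{\left(q,E \right)} = - \frac{\left(- \frac{1}{3} + q\right) \left(E + q\right)}{7}$ ($t{\left(q,E \right)} = - \frac{\left(q - \frac{1}{3}\right) \left(E + q\right)}{7} = - \frac{\left(- \frac{1}{3} + q\right) \left(E + q\right)}{7}$)
$d{\left(5,-3 \right)} 11 + t{\left(0,n \right)} = 0 \cdot 11 + \left(- \frac{0^{2}}{7} + \frac{1}{21} \cdot 0 + \frac{1}{21} \cdot 0 - 0 \cdot 0\right) = 0 + \left(\left(- \frac{1}{7}\right) 0 + 0 + 0 + 0\right) = 0 + \left(0 + 0 + 0 + 0\right) = 0 + 0 = 0$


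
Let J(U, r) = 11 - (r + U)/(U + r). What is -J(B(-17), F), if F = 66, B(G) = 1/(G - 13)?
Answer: -10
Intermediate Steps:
B(G) = 1/(-13 + G)
J(U, r) = 10 (J(U, r) = 11 - (U + r)/(U + r) = 11 - 1*1 = 11 - 1 = 10)
-J(B(-17), F) = -1*10 = -10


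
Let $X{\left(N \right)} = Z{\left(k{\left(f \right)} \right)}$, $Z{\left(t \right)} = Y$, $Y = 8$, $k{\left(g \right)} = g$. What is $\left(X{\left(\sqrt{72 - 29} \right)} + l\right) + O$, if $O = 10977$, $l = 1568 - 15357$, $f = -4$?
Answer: $-2804$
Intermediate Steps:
$l = -13789$ ($l = 1568 - 15357 = -13789$)
$Z{\left(t \right)} = 8$
$X{\left(N \right)} = 8$
$\left(X{\left(\sqrt{72 - 29} \right)} + l\right) + O = \left(8 - 13789\right) + 10977 = -13781 + 10977 = -2804$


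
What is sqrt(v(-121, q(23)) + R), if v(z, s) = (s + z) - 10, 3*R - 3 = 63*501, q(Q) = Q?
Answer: sqrt(10414) ≈ 102.05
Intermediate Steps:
R = 10522 (R = 1 + (63*501)/3 = 1 + (1/3)*31563 = 1 + 10521 = 10522)
v(z, s) = -10 + s + z
sqrt(v(-121, q(23)) + R) = sqrt((-10 + 23 - 121) + 10522) = sqrt(-108 + 10522) = sqrt(10414)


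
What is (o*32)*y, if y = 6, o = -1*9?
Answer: -1728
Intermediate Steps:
o = -9
(o*32)*y = -9*32*6 = -288*6 = -1728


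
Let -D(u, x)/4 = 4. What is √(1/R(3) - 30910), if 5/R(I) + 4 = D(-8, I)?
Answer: I*√30914 ≈ 175.82*I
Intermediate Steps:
D(u, x) = -16 (D(u, x) = -4*4 = -16)
R(I) = -¼ (R(I) = 5/(-4 - 16) = 5/(-20) = 5*(-1/20) = -¼)
√(1/R(3) - 30910) = √(1/(-¼) - 30910) = √(-4 - 30910) = √(-30914) = I*√30914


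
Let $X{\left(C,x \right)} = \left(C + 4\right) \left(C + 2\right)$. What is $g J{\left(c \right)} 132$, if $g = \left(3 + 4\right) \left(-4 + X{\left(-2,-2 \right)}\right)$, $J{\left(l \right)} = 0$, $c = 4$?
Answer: $0$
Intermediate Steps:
$X{\left(C,x \right)} = \left(2 + C\right) \left(4 + C\right)$ ($X{\left(C,x \right)} = \left(4 + C\right) \left(2 + C\right) = \left(2 + C\right) \left(4 + C\right)$)
$g = -28$ ($g = \left(3 + 4\right) \left(-4 + \left(8 + \left(-2\right)^{2} + 6 \left(-2\right)\right)\right) = 7 \left(-4 + \left(8 + 4 - 12\right)\right) = 7 \left(-4 + 0\right) = 7 \left(-4\right) = -28$)
$g J{\left(c \right)} 132 = \left(-28\right) 0 \cdot 132 = 0 \cdot 132 = 0$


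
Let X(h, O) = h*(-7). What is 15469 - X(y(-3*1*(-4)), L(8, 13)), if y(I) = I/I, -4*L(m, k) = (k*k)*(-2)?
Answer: 15476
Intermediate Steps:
L(m, k) = k**2/2 (L(m, k) = -k*k*(-2)/4 = -k**2*(-2)/4 = -(-1)*k**2/2 = k**2/2)
y(I) = 1
X(h, O) = -7*h
15469 - X(y(-3*1*(-4)), L(8, 13)) = 15469 - (-7) = 15469 - 1*(-7) = 15469 + 7 = 15476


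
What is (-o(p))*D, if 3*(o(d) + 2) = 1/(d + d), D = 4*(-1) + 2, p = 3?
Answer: -35/9 ≈ -3.8889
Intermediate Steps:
D = -2 (D = -4 + 2 = -2)
o(d) = -2 + 1/(6*d) (o(d) = -2 + 1/(3*(d + d)) = -2 + 1/(3*((2*d))) = -2 + (1/(2*d))/3 = -2 + 1/(6*d))
(-o(p))*D = -(-2 + (1/6)/3)*(-2) = -(-2 + (1/6)*(1/3))*(-2) = -(-2 + 1/18)*(-2) = -1*(-35/18)*(-2) = (35/18)*(-2) = -35/9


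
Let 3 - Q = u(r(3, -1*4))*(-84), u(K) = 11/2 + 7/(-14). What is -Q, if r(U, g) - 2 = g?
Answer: -423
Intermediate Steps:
r(U, g) = 2 + g
u(K) = 5 (u(K) = 11*(½) + 7*(-1/14) = 11/2 - ½ = 5)
Q = 423 (Q = 3 - 5*(-84) = 3 - 1*(-420) = 3 + 420 = 423)
-Q = -1*423 = -423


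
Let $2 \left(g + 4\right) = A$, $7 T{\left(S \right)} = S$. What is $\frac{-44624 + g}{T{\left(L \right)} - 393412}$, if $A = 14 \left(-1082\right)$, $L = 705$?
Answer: $\frac{365414}{2753179} \approx 0.13272$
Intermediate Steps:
$A = -15148$
$T{\left(S \right)} = \frac{S}{7}$
$g = -7578$ ($g = -4 + \frac{1}{2} \left(-15148\right) = -4 - 7574 = -7578$)
$\frac{-44624 + g}{T{\left(L \right)} - 393412} = \frac{-44624 - 7578}{\frac{1}{7} \cdot 705 - 393412} = - \frac{52202}{\frac{705}{7} - 393412} = - \frac{52202}{- \frac{2753179}{7}} = \left(-52202\right) \left(- \frac{7}{2753179}\right) = \frac{365414}{2753179}$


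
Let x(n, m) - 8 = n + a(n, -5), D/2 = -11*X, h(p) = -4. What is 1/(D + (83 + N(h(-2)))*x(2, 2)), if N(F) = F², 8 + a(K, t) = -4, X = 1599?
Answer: -1/35376 ≈ -2.8268e-5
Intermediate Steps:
a(K, t) = -12 (a(K, t) = -8 - 4 = -12)
D = -35178 (D = 2*(-11*1599) = 2*(-17589) = -35178)
x(n, m) = -4 + n (x(n, m) = 8 + (n - 12) = 8 + (-12 + n) = -4 + n)
1/(D + (83 + N(h(-2)))*x(2, 2)) = 1/(-35178 + (83 + (-4)²)*(-4 + 2)) = 1/(-35178 + (83 + 16)*(-2)) = 1/(-35178 + 99*(-2)) = 1/(-35178 - 198) = 1/(-35376) = -1/35376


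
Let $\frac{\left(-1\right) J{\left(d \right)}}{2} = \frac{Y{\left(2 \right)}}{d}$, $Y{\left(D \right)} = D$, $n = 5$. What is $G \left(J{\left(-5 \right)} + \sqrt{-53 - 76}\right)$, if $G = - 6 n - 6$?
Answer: $- \frac{144}{5} - 36 i \sqrt{129} \approx -28.8 - 408.88 i$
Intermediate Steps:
$G = -36$ ($G = \left(-6\right) 5 - 6 = -30 - 6 = -36$)
$J{\left(d \right)} = - \frac{4}{d}$ ($J{\left(d \right)} = - 2 \frac{2}{d} = - \frac{4}{d}$)
$G \left(J{\left(-5 \right)} + \sqrt{-53 - 76}\right) = - 36 \left(- \frac{4}{-5} + \sqrt{-53 - 76}\right) = - 36 \left(\left(-4\right) \left(- \frac{1}{5}\right) + \sqrt{-129}\right) = - 36 \left(\frac{4}{5} + i \sqrt{129}\right) = - \frac{144}{5} - 36 i \sqrt{129}$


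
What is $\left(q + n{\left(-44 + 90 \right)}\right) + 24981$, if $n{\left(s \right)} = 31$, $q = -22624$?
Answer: $2388$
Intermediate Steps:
$\left(q + n{\left(-44 + 90 \right)}\right) + 24981 = \left(-22624 + 31\right) + 24981 = -22593 + 24981 = 2388$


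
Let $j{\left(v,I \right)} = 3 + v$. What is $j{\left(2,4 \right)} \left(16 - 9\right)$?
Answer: $35$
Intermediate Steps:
$j{\left(2,4 \right)} \left(16 - 9\right) = \left(3 + 2\right) \left(16 - 9\right) = 5 \cdot 7 = 35$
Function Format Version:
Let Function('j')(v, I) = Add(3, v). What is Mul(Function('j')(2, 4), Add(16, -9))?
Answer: 35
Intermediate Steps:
Mul(Function('j')(2, 4), Add(16, -9)) = Mul(Add(3, 2), Add(16, -9)) = Mul(5, 7) = 35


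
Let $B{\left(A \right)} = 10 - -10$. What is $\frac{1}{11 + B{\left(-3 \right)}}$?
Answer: $\frac{1}{31} \approx 0.032258$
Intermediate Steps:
$B{\left(A \right)} = 20$ ($B{\left(A \right)} = 10 + 10 = 20$)
$\frac{1}{11 + B{\left(-3 \right)}} = \frac{1}{11 + 20} = \frac{1}{31}$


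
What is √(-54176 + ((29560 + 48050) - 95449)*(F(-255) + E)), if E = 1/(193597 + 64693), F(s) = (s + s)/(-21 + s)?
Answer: I*√1453349116764290/129145 ≈ 295.19*I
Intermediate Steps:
F(s) = 2*s/(-21 + s) (F(s) = (2*s)/(-21 + s) = 2*s/(-21 + s))
E = 1/258290 ≈ 3.8716e-6
√(-54176 + ((29560 + 48050) - 95449)*(F(-255) + E)) = √(-54176 + ((29560 + 48050) - 95449)*(2*(-255)/(-21 - 255) + 1/258290)) = √(-54176 + (77610 - 95449)*(2*(-255)/(-276) + 1/258290)) = √(-54176 - 17839*(2*(-255)*(-1/276) + 1/258290)) = √(-54176 - 17839*(85/46 + 1/258290)) = √(-54176 - 17839*238638/129145) = √(-54176 - 4257063282/129145) = √(-11253622802/129145) = I*√1453349116764290/129145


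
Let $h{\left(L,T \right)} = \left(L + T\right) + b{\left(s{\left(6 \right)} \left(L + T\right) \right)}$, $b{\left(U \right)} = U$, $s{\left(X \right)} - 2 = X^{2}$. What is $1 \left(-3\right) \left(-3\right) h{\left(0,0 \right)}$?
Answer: $0$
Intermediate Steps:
$s{\left(X \right)} = 2 + X^{2}$
$h{\left(L,T \right)} = 39 L + 39 T$ ($h{\left(L,T \right)} = \left(L + T\right) + \left(2 + 6^{2}\right) \left(L + T\right) = \left(L + T\right) + \left(2 + 36\right) \left(L + T\right) = \left(L + T\right) + 38 \left(L + T\right) = \left(L + T\right) + \left(38 L + 38 T\right) = 39 L + 39 T$)
$1 \left(-3\right) \left(-3\right) h{\left(0,0 \right)} = 1 \left(-3\right) \left(-3\right) \left(39 \cdot 0 + 39 \cdot 0\right) = \left(-3\right) \left(-3\right) \left(0 + 0\right) = 9 \cdot 0 = 0$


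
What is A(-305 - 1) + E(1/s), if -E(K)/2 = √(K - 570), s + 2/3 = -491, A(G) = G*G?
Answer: 93636 - 6*I*√5511603/295 ≈ 93636.0 - 47.749*I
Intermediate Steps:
A(G) = G²
s = -1475/3 (s = -⅔ - 491 = -1475/3 ≈ -491.67)
E(K) = -2*√(-570 + K) (E(K) = -2*√(K - 570) = -2*√(-570 + K))
A(-305 - 1) + E(1/s) = (-305 - 1)² - 2*√(-570 + 1/(-1475/3)) = (-306)² - 2*√(-570 - 3/1475) = 93636 - 6*I*√5511603/295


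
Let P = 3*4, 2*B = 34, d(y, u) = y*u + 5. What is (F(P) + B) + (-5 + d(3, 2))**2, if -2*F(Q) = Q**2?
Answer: -19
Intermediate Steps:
d(y, u) = 5 + u*y (d(y, u) = u*y + 5 = 5 + u*y)
B = 17 (B = (1/2)*34 = 17)
P = 12
F(Q) = -Q**2/2
(F(P) + B) + (-5 + d(3, 2))**2 = (-1/2*12**2 + 17) + (-5 + (5 + 2*3))**2 = (-1/2*144 + 17) + (-5 + (5 + 6))**2 = (-72 + 17) + (-5 + 11)**2 = -55 + 6**2 = -55 + 36 = -19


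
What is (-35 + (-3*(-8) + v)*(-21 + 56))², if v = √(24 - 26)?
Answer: 645575 + 56350*I*√2 ≈ 6.4558e+5 + 79691.0*I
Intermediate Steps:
v = I*√2 (v = √(-2) = I*√2 ≈ 1.4142*I)
(-35 + (-3*(-8) + v)*(-21 + 56))² = (-35 + (-3*(-8) + I*√2)*(-21 + 56))² = (-35 + (24 + I*√2)*35)² = (-35 + (840 + 35*I*√2))² = (805 + 35*I*√2)²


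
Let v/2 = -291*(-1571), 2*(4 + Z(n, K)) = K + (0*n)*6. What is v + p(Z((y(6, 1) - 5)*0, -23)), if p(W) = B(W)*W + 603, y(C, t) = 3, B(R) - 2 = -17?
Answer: 1830315/2 ≈ 9.1516e+5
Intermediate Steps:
B(R) = -15 (B(R) = 2 - 17 = -15)
Z(n, K) = -4 + K/2 (Z(n, K) = -4 + (K + (0*n)*6)/2 = -4 + (K + 0*6)/2 = -4 + (K + 0)/2 = -4 + K/2)
p(W) = 603 - 15*W (p(W) = -15*W + 603 = 603 - 15*W)
v = 914322 (v = 2*(-291*(-1571)) = 2*457161 = 914322)
v + p(Z((y(6, 1) - 5)*0, -23)) = 914322 + (603 - 15*(-4 + (½)*(-23))) = 914322 + (603 - 15*(-4 - 23/2)) = 914322 + (603 - 15*(-31/2)) = 914322 + (603 + 465/2) = 914322 + 1671/2 = 1830315/2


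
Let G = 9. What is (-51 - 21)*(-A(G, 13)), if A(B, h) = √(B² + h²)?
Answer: 360*√10 ≈ 1138.4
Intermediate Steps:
(-51 - 21)*(-A(G, 13)) = (-51 - 21)*(-√(9² + 13²)) = -(-72)*√(81 + 169) = -(-72)*√250 = -(-72)*5*√10 = -(-360)*√10 = 360*√10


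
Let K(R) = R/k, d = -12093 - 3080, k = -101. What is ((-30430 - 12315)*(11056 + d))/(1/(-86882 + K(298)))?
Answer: -1544301595717700/101 ≈ -1.5290e+13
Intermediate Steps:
d = -15173
K(R) = -R/101 (K(R) = R/(-101) = R*(-1/101) = -R/101)
((-30430 - 12315)*(11056 + d))/(1/(-86882 + K(298))) = ((-30430 - 12315)*(11056 - 15173))/(1/(-86882 - 1/101*298)) = (-42745*(-4117))/(1/(-86882 - 298/101)) = 175981165/(1/(-8775380/101)) = 175981165/(-101/8775380) = 175981165*(-8775380/101) = -1544301595717700/101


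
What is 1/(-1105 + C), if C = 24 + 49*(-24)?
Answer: -1/2257 ≈ -0.00044307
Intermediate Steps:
C = -1152 (C = 24 - 1176 = -1152)
1/(-1105 + C) = 1/(-1105 - 1152) = 1/(-2257) = -1/2257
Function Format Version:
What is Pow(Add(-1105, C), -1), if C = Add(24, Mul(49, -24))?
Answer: Rational(-1, 2257) ≈ -0.00044307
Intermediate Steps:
C = -1152 (C = Add(24, -1176) = -1152)
Pow(Add(-1105, C), -1) = Pow(Add(-1105, -1152), -1) = Pow(-2257, -1) = Rational(-1, 2257)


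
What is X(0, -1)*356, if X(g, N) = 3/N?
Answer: -1068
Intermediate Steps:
X(0, -1)*356 = (3/(-1))*356 = (3*(-1))*356 = -3*356 = -1068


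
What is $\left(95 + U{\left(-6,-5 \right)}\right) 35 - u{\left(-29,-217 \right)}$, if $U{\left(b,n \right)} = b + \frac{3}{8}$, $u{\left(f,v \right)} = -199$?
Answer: $\frac{26617}{8} \approx 3327.1$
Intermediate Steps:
$U{\left(b,n \right)} = \frac{3}{8} + b$ ($U{\left(b,n \right)} = b + 3 \cdot \frac{1}{8} = b + \frac{3}{8} = \frac{3}{8} + b$)
$\left(95 + U{\left(-6,-5 \right)}\right) 35 - u{\left(-29,-217 \right)} = \left(95 + \left(\frac{3}{8} - 6\right)\right) 35 - -199 = \left(95 - \frac{45}{8}\right) 35 + 199 = \frac{715}{8} \cdot 35 + 199 = \frac{25025}{8} + 199 = \frac{26617}{8}$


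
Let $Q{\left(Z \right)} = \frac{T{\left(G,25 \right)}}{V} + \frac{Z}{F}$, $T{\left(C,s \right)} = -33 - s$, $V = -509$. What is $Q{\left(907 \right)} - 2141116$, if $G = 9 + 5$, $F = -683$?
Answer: $- \frac{744352976101}{347647} \approx -2.1411 \cdot 10^{6}$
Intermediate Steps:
$G = 14$
$Q{\left(Z \right)} = \frac{58}{509} - \frac{Z}{683}$ ($Q{\left(Z \right)} = \frac{-33 - 25}{-509} + \frac{Z}{-683} = \left(-33 - 25\right) \left(- \frac{1}{509}\right) + Z \left(- \frac{1}{683}\right) = \left(-58\right) \left(- \frac{1}{509}\right) - \frac{Z}{683} = \frac{58}{509} - \frac{Z}{683}$)
$Q{\left(907 \right)} - 2141116 = \left(\frac{58}{509} - \frac{907}{683}\right) - 2141116 = - \frac{422049}{347647} - 2141116 = - \frac{744352976101}{347647}$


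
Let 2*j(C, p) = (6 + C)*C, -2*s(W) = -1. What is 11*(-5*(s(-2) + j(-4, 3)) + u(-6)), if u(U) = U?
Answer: 253/2 ≈ 126.50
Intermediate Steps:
s(W) = ½ (s(W) = -½*(-1) = ½)
j(C, p) = C*(6 + C)/2 (j(C, p) = ((6 + C)*C)/2 = (C*(6 + C))/2 = C*(6 + C)/2)
11*(-5*(s(-2) + j(-4, 3)) + u(-6)) = 11*(-5*(½ + (½)*(-4)*(6 - 4)) - 6) = 11*(-5*(½ + (½)*(-4)*2) - 6) = 11*(-5*(½ - 4) - 6) = 11*(-5*(-7/2) - 6) = 11*(35/2 - 6) = 11*(23/2) = 253/2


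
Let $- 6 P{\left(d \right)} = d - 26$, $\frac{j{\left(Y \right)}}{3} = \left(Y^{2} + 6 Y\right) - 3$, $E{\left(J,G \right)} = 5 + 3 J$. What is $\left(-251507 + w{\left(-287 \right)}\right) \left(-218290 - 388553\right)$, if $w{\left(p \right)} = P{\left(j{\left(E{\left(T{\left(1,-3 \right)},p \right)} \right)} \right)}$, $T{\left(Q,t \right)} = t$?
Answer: $\frac{305238590223}{2} \approx 1.5262 \cdot 10^{11}$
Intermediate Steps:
$j{\left(Y \right)} = -9 + 3 Y^{2} + 18 Y$ ($j{\left(Y \right)} = 3 \left(\left(Y^{2} + 6 Y\right) - 3\right) = 3 \left(-3 + Y^{2} + 6 Y\right) = -9 + 3 Y^{2} + 18 Y$)
$P{\left(d \right)} = \frac{13}{3} - \frac{d}{6}$ ($P{\left(d \right)} = - \frac{d - 26}{6} = - \frac{-26 + d}{6} = \frac{13}{3} - \frac{d}{6}$)
$w{\left(p \right)} = \frac{59}{6}$ ($w{\left(p \right)} = \frac{13}{3} - \frac{-9 + 3 \left(5 + 3 \left(-3\right)\right)^{2} + 18 \left(5 + 3 \left(-3\right)\right)}{6} = \frac{13}{3} - \frac{-9 + 3 \left(5 - 9\right)^{2} + 18 \left(5 - 9\right)}{6} = \frac{13}{3} - \frac{-9 + 3 \left(-4\right)^{2} + 18 \left(-4\right)}{6} = \frac{13}{3} - \frac{-9 + 3 \cdot 16 - 72}{6} = \frac{13}{3} - \frac{-9 + 48 - 72}{6} = \frac{13}{3} - - \frac{11}{2} = \frac{13}{3} + \frac{11}{2} = \frac{59}{6}$)
$\left(-251507 + w{\left(-287 \right)}\right) \left(-218290 - 388553\right) = \left(-251507 + \frac{59}{6}\right) \left(-218290 - 388553\right) = \left(- \frac{1508983}{6}\right) \left(-606843\right) = \frac{305238590223}{2}$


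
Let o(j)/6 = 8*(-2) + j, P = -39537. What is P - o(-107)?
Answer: -38799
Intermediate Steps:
o(j) = -96 + 6*j (o(j) = 6*(8*(-2) + j) = 6*(-16 + j) = -96 + 6*j)
P - o(-107) = -39537 - (-96 + 6*(-107)) = -39537 - (-96 - 642) = -39537 - 1*(-738) = -39537 + 738 = -38799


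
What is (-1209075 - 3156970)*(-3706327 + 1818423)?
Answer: 8242673819680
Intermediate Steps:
(-1209075 - 3156970)*(-3706327 + 1818423) = -4366045*(-1887904) = 8242673819680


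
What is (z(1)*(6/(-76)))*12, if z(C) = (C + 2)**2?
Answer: -162/19 ≈ -8.5263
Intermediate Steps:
z(C) = (2 + C)**2
(z(1)*(6/(-76)))*12 = ((2 + 1)**2*(6/(-76)))*12 = (3**2*(6*(-1/76)))*12 = (9*(-3/38))*12 = -27/38*12 = -162/19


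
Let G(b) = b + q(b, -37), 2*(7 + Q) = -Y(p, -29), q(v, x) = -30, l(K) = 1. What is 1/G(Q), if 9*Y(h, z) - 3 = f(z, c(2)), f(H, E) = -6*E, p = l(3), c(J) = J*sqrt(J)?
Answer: -1338/49697 - 24*sqrt(2)/49697 ≈ -0.027606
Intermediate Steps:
c(J) = J**(3/2)
p = 1
Y(h, z) = 1/3 - 4*sqrt(2)/3 (Y(h, z) = 1/3 + (-12*sqrt(2))/9 = 1/3 - 4*sqrt(2)/3)
Q = -43/6 + 2*sqrt(2)/3 (Q = -7 + (-(1/3 - 4*sqrt(2)/3))/2 = -7 + (-1/3 + 4*sqrt(2)/3)/2 = -7 + (-1/6 + 2*sqrt(2)/3) = -43/6 + 2*sqrt(2)/3 ≈ -6.2239)
G(b) = -30 + b (G(b) = b - 30 = -30 + b)
1/G(Q) = 1/(-30 + (-43/6 + 2*sqrt(2)/3)) = 1/(-223/6 + 2*sqrt(2)/3)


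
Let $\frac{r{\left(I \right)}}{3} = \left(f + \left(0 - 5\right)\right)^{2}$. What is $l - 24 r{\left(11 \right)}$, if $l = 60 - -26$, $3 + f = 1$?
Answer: $-3442$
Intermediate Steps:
$f = -2$ ($f = -3 + 1 = -2$)
$l = 86$ ($l = 60 + 26 = 86$)
$r{\left(I \right)} = 147$ ($r{\left(I \right)} = 3 \left(-2 + \left(0 - 5\right)\right)^{2} = 3 \left(-2 - 5\right)^{2} = 3 \left(-7\right)^{2} = 3 \cdot 49 = 147$)
$l - 24 r{\left(11 \right)} = 86 - 3528 = -3442$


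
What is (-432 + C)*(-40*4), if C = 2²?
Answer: 68480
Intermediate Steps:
C = 4
(-432 + C)*(-40*4) = (-432 + 4)*(-40*4) = -428*(-160) = 68480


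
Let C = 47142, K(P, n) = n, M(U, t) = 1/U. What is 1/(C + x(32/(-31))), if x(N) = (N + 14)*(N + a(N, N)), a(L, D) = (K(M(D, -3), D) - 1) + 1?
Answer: 961/45277734 ≈ 2.1225e-5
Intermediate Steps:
a(L, D) = D (a(L, D) = (D - 1) + 1 = (-1 + D) + 1 = D)
x(N) = 2*N*(14 + N) (x(N) = (N + 14)*(N + N) = (14 + N)*(2*N) = 2*N*(14 + N))
1/(C + x(32/(-31))) = 1/(47142 + 2*(32/(-31))*(14 + 32/(-31))) = 1/(47142 + 2*(32*(-1/31))*(14 + 32*(-1/31))) = 1/(47142 + 2*(-32/31)*(14 - 32/31)) = 1/(47142 + 2*(-32/31)*(402/31)) = 1/(47142 - 25728/961) = 1/(45277734/961) = 961/45277734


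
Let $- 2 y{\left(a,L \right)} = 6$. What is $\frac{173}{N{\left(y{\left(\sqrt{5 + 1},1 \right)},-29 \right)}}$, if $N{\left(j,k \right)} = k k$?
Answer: $\frac{173}{841} \approx 0.20571$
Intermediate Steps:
$y{\left(a,L \right)} = -3$ ($y{\left(a,L \right)} = \left(- \frac{1}{2}\right) 6 = -3$)
$N{\left(j,k \right)} = k^{2}$
$\frac{173}{N{\left(y{\left(\sqrt{5 + 1},1 \right)},-29 \right)}} = \frac{173}{\left(-29\right)^{2}} = \frac{173}{841}$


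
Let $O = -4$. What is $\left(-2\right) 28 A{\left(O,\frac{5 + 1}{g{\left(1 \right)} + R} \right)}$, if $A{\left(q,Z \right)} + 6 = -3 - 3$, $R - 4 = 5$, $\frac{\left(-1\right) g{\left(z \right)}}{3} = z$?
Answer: $672$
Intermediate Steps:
$g{\left(z \right)} = - 3 z$
$R = 9$ ($R = 4 + 5 = 9$)
$A{\left(q,Z \right)} = -12$ ($A{\left(q,Z \right)} = -6 - 6 = -12$)
$\left(-2\right) 28 A{\left(O,\frac{5 + 1}{g{\left(1 \right)} + R} \right)} = \left(-2\right) 28 \left(-12\right) = \left(-56\right) \left(-12\right) = 672$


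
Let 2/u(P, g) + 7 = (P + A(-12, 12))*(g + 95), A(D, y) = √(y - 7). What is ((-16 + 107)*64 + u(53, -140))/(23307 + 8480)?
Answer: 33263998352/181552690193 + 90*√5/181552690193 ≈ 0.18322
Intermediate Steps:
A(D, y) = √(-7 + y)
u(P, g) = 2/(-7 + (95 + g)*(P + √5)) (u(P, g) = 2/(-7 + (P + √(-7 + 12))*(g + 95)) = 2/(-7 + (P + √5)*(95 + g)) = 2/(-7 + (95 + g)*(P + √5)))
((-16 + 107)*64 + u(53, -140))/(23307 + 8480) = ((-16 + 107)*64 + 2/(-7 + 95*53 + 95*√5 + 53*(-140) - 140*√5))/(23307 + 8480) = (91*64 + 2/(-7 + 5035 + 95*√5 - 7420 - 140*√5))/31787 = (5824 + 2/(-2392 - 45*√5))*(1/31787) = 832/4541 + 2/(31787*(-2392 - 45*√5))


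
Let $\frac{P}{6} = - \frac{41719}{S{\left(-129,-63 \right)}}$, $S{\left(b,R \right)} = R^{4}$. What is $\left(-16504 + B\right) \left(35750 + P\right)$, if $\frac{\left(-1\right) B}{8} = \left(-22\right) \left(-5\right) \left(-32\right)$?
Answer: $\frac{2188095812320672}{5250987} \approx 4.167 \cdot 10^{8}$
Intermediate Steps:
$B = 28160$ ($B = - 8 \left(-22\right) \left(-5\right) \left(-32\right) = - 8 \cdot 110 \left(-32\right) = \left(-8\right) \left(-3520\right) = 28160$)
$P = - \frac{83438}{5250987}$ ($P = 6 \left(- \frac{41719}{\left(-63\right)^{4}}\right) = 6 \left(- \frac{41719}{15752961}\right) = - \frac{83438}{5250987} \approx -0.01589$)
$\left(-16504 + B\right) \left(35750 + P\right) = \left(-16504 + 28160\right) \left(35750 - \frac{83438}{5250987}\right) = 11656 \cdot \frac{187722701812}{5250987} = \frac{2188095812320672}{5250987}$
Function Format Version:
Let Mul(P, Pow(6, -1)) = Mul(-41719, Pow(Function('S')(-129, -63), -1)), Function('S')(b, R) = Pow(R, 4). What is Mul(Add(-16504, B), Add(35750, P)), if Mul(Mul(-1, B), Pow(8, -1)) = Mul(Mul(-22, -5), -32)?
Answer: Rational(2188095812320672, 5250987) ≈ 4.1670e+8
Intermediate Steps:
B = 28160 (B = Mul(-8, Mul(Mul(-22, -5), -32)) = Mul(-8, Mul(110, -32)) = Mul(-8, -3520) = 28160)
P = Rational(-83438, 5250987) (P = Mul(6, Mul(-41719, Pow(Pow(-63, 4), -1))) = Mul(6, Mul(-41719, Pow(15752961, -1))) = Mul(6, Mul(-41719, Rational(1, 15752961))) = Mul(6, Rational(-41719, 15752961)) = Rational(-83438, 5250987) ≈ -0.015890)
Mul(Add(-16504, B), Add(35750, P)) = Mul(Add(-16504, 28160), Add(35750, Rational(-83438, 5250987))) = Mul(11656, Rational(187722701812, 5250987)) = Rational(2188095812320672, 5250987)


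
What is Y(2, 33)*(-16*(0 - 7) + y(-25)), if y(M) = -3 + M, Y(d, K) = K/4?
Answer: 693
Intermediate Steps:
Y(d, K) = K/4 (Y(d, K) = K*(1/4) = K/4)
Y(2, 33)*(-16*(0 - 7) + y(-25)) = ((1/4)*33)*(-16*(0 - 7) + (-3 - 25)) = 33*(-16*(-7) - 28)/4 = 33*(112 - 28)/4 = (33/4)*84 = 693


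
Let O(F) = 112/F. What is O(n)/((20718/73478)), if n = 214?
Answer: 2057384/1108413 ≈ 1.8562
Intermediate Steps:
O(n)/((20718/73478)) = (112/214)/((20718/73478)) = (112*(1/214))/((20718*(1/73478))) = 56/(107*(10359/36739)) = (56/107)*(36739/10359) = 2057384/1108413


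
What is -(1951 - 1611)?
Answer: -340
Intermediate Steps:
-(1951 - 1611) = -1*340 = -340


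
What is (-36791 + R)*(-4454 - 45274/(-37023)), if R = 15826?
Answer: 493741228160/5289 ≈ 9.3352e+7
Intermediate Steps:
(-36791 + R)*(-4454 - 45274/(-37023)) = (-36791 + 15826)*(-4454 - 45274/(-37023)) = -20965*(-4454 - 45274*(-1/37023)) = -20965*(-4454 + 45274/37023) = -20965*(-164855168/37023) = 493741228160/5289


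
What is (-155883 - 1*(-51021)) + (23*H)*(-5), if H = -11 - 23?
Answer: -100952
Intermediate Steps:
H = -34
(-155883 - 1*(-51021)) + (23*H)*(-5) = (-155883 - 1*(-51021)) + (23*(-34))*(-5) = (-155883 + 51021) - 782*(-5) = -104862 + 3910 = -100952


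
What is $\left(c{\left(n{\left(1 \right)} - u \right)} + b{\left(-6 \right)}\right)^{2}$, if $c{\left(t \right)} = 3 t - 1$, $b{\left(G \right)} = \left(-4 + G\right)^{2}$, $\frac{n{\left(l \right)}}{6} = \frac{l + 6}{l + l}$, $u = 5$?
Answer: $21609$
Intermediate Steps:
$n{\left(l \right)} = \frac{3 \left(6 + l\right)}{l}$ ($n{\left(l \right)} = 6 \frac{l + 6}{l + l} = 6 \frac{6 + l}{2 l} = \frac{3 \left(6 + l\right)}{l}$)
$c{\left(t \right)} = -1 + 3 t$
$\left(c{\left(n{\left(1 \right)} - u \right)} + b{\left(-6 \right)}\right)^{2} = \left(\left(-1 + 3 \left(\left(3 + \frac{18}{1}\right) - 5\right)\right) + \left(-4 - 6\right)^{2}\right)^{2} = \left(\left(-1 + 3 \left(\left(3 + 18 \cdot 1\right) - 5\right)\right) + \left(-10\right)^{2}\right)^{2} = \left(\left(-1 + 3 \left(\left(3 + 18\right) - 5\right)\right) + 100\right)^{2} = \left(\left(-1 + 3 \left(21 - 5\right)\right) + 100\right)^{2} = \left(\left(-1 + 3 \cdot 16\right) + 100\right)^{2} = \left(\left(-1 + 48\right) + 100\right)^{2} = \left(47 + 100\right)^{2} = 147^{2} = 21609$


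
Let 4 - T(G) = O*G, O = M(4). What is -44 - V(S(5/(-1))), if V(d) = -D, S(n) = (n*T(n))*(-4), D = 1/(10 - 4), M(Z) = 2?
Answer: -263/6 ≈ -43.833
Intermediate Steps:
O = 2
T(G) = 4 - 2*G
D = ⅙ (D = 1/6 = ⅙ ≈ 0.16667)
S(n) = -4*n*(4 - 2*n) (S(n) = (n*(4 - 2*n))*(-4) = -4*n*(4 - 2*n))
V(d) = -⅙ (V(d) = -1*⅙ = -⅙)
-44 - V(S(5/(-1))) = -44 - 1*(-⅙) = -44 + ⅙ = -263/6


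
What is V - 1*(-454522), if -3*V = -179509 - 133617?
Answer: 1676692/3 ≈ 5.5890e+5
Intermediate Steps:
V = 313126/3 (V = -(-179509 - 133617)/3 = -⅓*(-313126) = 313126/3 ≈ 1.0438e+5)
V - 1*(-454522) = 313126/3 - 1*(-454522) = 313126/3 + 454522 = 1676692/3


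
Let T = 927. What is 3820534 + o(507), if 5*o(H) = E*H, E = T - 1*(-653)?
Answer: 3980746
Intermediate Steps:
E = 1580 (E = 927 - 1*(-653) = 927 + 653 = 1580)
o(H) = 316*H (o(H) = (1580*H)/5 = 316*H)
3820534 + o(507) = 3820534 + 316*507 = 3820534 + 160212 = 3980746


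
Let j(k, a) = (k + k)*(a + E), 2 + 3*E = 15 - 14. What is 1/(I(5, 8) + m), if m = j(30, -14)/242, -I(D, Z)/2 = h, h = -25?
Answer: 121/5620 ≈ 0.021530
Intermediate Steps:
I(D, Z) = 50 (I(D, Z) = -2*(-25) = 50)
E = -⅓ (E = -⅔ + (15 - 14)/3 = -⅔ + (⅓)*1 = -⅔ + ⅓ = -⅓ ≈ -0.33333)
j(k, a) = 2*k*(-⅓ + a) (j(k, a) = (k + k)*(a - ⅓) = (2*k)*(-⅓ + a) = 2*k*(-⅓ + a))
m = -430/121 (m = ((⅔)*30*(-1 + 3*(-14)))/242 = ((⅔)*30*(-1 - 42))*(1/242) = ((⅔)*30*(-43))*(1/242) = -860*1/242 = -430/121 ≈ -3.5537)
1/(I(5, 8) + m) = 1/(50 - 430/121) = 1/(5620/121) = 121/5620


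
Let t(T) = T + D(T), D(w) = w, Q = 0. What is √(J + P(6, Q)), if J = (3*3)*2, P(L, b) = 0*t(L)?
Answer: 3*√2 ≈ 4.2426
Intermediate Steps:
t(T) = 2*T (t(T) = T + T = 2*T)
P(L, b) = 0 (P(L, b) = 0*(2*L) = 0)
J = 18 (J = 9*2 = 18)
√(J + P(6, Q)) = √(18 + 0) = √18 = 3*√2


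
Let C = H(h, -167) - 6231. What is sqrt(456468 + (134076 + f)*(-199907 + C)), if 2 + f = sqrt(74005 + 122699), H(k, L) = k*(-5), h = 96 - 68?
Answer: 2*sqrt(-6914015026 - 618834*sqrt(1366)) ≈ 1.6658e+5*I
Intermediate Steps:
h = 28
H(k, L) = -5*k
f = -2 + 12*sqrt(1366) (f = -2 + sqrt(74005 + 122699) = -2 + sqrt(196704) = -2 + 12*sqrt(1366) ≈ 441.51)
C = -6371 (C = -5*28 - 6231 = -140 - 6231 = -6371)
sqrt(456468 + (134076 + f)*(-199907 + C)) = sqrt(456468 + (134076 + (-2 + 12*sqrt(1366)))*(-199907 - 6371)) = sqrt(456468 + (134074 + 12*sqrt(1366))*(-206278)) = sqrt(456468 + (-27656516572 - 2475336*sqrt(1366))) = sqrt(-27656060104 - 2475336*sqrt(1366))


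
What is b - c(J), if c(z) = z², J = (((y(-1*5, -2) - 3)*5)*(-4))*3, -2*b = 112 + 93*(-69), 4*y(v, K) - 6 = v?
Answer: -48145/2 ≈ -24073.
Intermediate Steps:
y(v, K) = 3/2 + v/4
b = 6305/2 (b = -(112 + 93*(-69))/2 = -(112 - 6417)/2 = -½*(-6305) = 6305/2 ≈ 3152.5)
J = 165 (J = ((((3/2 + (-1*5)/4) - 3)*5)*(-4))*3 = ((((3/2 + (¼)*(-5)) - 3)*5)*(-4))*3 = ((((3/2 - 5/4) - 3)*5)*(-4))*3 = (((¼ - 3)*5)*(-4))*3 = (-11/4*5*(-4))*3 = -55/4*(-4)*3 = 55*3 = 165)
b - c(J) = 6305/2 - 1*165² = 6305/2 - 1*27225 = 6305/2 - 27225 = -48145/2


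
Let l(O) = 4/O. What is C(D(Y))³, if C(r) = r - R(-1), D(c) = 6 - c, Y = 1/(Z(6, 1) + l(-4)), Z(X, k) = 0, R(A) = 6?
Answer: 1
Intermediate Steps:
Y = -1 (Y = 1/(0 + 4/(-4)) = 1/(0 + 4*(-¼)) = 1/(0 - 1) = 1/(-1) = -1)
C(r) = -6 + r (C(r) = r - 1*6 = r - 6 = -6 + r)
C(D(Y))³ = (-6 + (6 - 1*(-1)))³ = (-6 + (6 + 1))³ = (-6 + 7)³ = 1³ = 1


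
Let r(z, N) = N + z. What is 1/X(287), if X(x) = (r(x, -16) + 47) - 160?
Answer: 1/158 ≈ 0.0063291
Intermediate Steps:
X(x) = -129 + x (X(x) = ((-16 + x) + 47) - 160 = (31 + x) - 160 = -129 + x)
1/X(287) = 1/(-129 + 287) = 1/158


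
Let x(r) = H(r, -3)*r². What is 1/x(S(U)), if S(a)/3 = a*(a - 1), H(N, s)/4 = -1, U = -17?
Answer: -1/3370896 ≈ -2.9666e-7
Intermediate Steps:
H(N, s) = -4 (H(N, s) = 4*(-1) = -4)
S(a) = 3*a*(-1 + a) (S(a) = 3*(a*(a - 1)) = 3*(a*(-1 + a)) = 3*a*(-1 + a))
x(r) = -4*r²
1/x(S(U)) = 1/(-4*2601*(-1 - 17)²) = 1/(-4*(3*(-17)*(-18))²) = 1/(-4*918²) = 1/(-4*842724) = 1/(-3370896) = -1/3370896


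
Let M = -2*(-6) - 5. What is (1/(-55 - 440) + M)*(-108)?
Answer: -41568/55 ≈ -755.78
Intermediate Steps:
M = 7 (M = 12 - 5 = 7)
(1/(-55 - 440) + M)*(-108) = (1/(-55 - 440) + 7)*(-108) = (1/(-495) + 7)*(-108) = (-1/495 + 7)*(-108) = (3464/495)*(-108) = -41568/55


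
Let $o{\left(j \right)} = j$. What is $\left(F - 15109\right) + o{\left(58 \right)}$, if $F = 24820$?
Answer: $9769$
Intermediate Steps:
$\left(F - 15109\right) + o{\left(58 \right)} = \left(24820 - 15109\right) + 58 = 9711 + 58 = 9769$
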